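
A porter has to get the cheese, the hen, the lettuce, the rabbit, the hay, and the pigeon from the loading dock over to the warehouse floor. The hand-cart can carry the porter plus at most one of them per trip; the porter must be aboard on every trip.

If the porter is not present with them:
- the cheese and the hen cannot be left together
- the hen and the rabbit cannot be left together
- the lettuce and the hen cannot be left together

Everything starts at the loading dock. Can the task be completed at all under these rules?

No

Following every safe sequence of crossings from the start, the most of the 6 that can be at the warehouse floor as the hand-cart arrives there on crossings 1, 3, 5, 7 is 1, 2, 3, 4 respectively; the best ever achieved is 4 of 6.
From crossing 9 on, no configuration arises that was not already reachable earlier: only 36 distinct safe configurations (who is on which side, and where the hand-cart is) can ever be reached, none of them has everyone across, and every continuation just revisits them. So no valid plan exists.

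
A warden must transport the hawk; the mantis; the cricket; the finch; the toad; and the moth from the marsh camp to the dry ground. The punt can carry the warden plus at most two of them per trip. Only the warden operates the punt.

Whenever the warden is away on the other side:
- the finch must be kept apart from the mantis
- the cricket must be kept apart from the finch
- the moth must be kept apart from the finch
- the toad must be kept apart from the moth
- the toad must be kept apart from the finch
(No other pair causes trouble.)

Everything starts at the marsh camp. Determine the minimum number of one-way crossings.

Counting alone: the warden can take at most 2 across per trip to the dry ground, so moving all 6 needs at least 3 loaded trips out, with a return between consecutive ones — at least 5 crossings.
The safety rule pushes this higher. Following every safe sequence of crossings, the most of the 6 that can be at the dry ground as the punt arrives there on crossings 5, 7 is 4, 5 respectively — never all 6.
So no plan with fewer than 9 crossings exists, and this one achieves 9:
1. Warden goes to the dry ground with the finch and the toad.
2. Warden goes back to the marsh camp with the finch.
3. Warden goes to the dry ground with the finch and the hawk.
4. Warden goes back to the marsh camp with the finch.
5. Warden goes to the dry ground with the finch and the mantis.
6. Warden goes back to the marsh camp with the finch.
7. Warden goes to the dry ground with the cricket and the finch.
8. Warden goes back to the marsh camp with the finch.
9. Warden goes to the dry ground with the finch and the moth.

9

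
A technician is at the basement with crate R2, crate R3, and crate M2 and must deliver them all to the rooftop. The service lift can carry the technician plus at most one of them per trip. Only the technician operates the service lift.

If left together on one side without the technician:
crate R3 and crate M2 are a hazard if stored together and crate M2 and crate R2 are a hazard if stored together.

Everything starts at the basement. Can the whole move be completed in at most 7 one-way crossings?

Yes

Yes — this plan uses 7 crossings (≤ 7):
1. Technician goes to the rooftop with crate M2.
2. Technician goes back to the basement alone.
3. Technician goes to the rooftop with crate R2.
4. Technician goes back to the basement with crate M2.
5. Technician goes to the rooftop with crate R3.
6. Technician goes back to the basement alone.
7. Technician goes to the rooftop with crate M2.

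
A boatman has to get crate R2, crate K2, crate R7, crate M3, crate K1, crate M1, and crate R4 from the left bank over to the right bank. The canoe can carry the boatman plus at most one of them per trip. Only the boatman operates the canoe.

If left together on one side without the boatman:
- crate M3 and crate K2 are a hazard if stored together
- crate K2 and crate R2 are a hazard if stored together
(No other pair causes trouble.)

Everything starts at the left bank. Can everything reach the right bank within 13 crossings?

No

Counting alone: the boatman can take at most 1 across per trip to the right bank, so moving all 7 needs at least 7 loaded trips out, with a return between consecutive ones — at least 13 crossings.
The safety rule pushes this higher. Following every safe sequence of crossings, the most of the 7 that can be at the right bank as the canoe arrives there on crossing 13 is 6 — never all 7.
So the move cannot be finished within 13 crossings. (The shortest complete plan takes 15:)
1. Boatman goes to the right bank with crate K2.
2. Boatman goes back to the left bank alone.
3. Boatman goes to the right bank with crate R2.
4. Boatman goes back to the left bank with crate K2.
5. Boatman goes to the right bank with crate M3.
6. Boatman goes back to the left bank alone.
7. Boatman goes to the right bank with crate R7.
8. Boatman goes back to the left bank alone.
9. Boatman goes to the right bank with crate K1.
10. Boatman goes back to the left bank alone.
11. Boatman goes to the right bank with crate M1.
12. Boatman goes back to the left bank alone.
13. Boatman goes to the right bank with crate R4.
14. Boatman goes back to the left bank alone.
15. Boatman goes to the right bank with crate K2.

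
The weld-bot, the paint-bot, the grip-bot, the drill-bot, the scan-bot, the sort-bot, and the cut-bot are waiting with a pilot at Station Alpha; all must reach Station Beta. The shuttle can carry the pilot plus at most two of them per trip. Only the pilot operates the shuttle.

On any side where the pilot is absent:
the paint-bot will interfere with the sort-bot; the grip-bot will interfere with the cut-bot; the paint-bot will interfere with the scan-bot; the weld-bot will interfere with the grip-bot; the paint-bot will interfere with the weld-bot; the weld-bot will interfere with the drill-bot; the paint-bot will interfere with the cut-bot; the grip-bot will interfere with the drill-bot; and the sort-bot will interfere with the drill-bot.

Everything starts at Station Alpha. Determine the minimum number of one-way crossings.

Whatever the first load, the items left behind include a forbidden pair without the pilot. No opening move is safe, so no plan exists.

impossible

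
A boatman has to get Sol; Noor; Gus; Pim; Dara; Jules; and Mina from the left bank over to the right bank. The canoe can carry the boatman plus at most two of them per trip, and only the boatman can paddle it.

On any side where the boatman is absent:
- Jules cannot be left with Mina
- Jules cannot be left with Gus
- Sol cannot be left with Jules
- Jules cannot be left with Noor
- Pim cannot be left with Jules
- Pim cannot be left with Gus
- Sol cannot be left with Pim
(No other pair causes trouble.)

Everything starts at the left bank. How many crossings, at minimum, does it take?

11

Counting alone: the boatman can take at most 2 across per trip to the right bank, so moving all 7 needs at least 4 loaded trips out, with a return between consecutive ones — at least 7 crossings.
The safety rule pushes this higher. Following every safe sequence of crossings, the most of the 7 that can be at the right bank as the canoe arrives there on crossings 7, 9 is 5, 6 respectively — never all 7.
So no plan with fewer than 11 crossings exists, and this one achieves 11:
1. Boatman goes to the right bank with Jules and Pim.  [the left bank: Dara, Gus, Mina, Noor, Sol | the right bank: Jules, Pim]
2. Boatman goes back to the left bank with Pim.  [the left bank: Dara, Gus, Mina, Noor, Pim, Sol | the right bank: Jules]
3. Boatman goes to the right bank with Gus and Sol.  [the left bank: Dara, Mina, Noor, Pim | the right bank: Gus, Jules, Sol]
4. Boatman goes back to the left bank with Jules.  [the left bank: Dara, Jules, Mina, Noor, Pim | the right bank: Gus, Sol]
5. Boatman goes to the right bank with Jules and Noor.  [the left bank: Dara, Mina, Pim | the right bank: Gus, Jules, Noor, Sol]
6. Boatman goes back to the left bank with Jules.  [the left bank: Dara, Jules, Mina, Pim | the right bank: Gus, Noor, Sol]
7. Boatman goes to the right bank with Mina and Pim.  [the left bank: Dara, Jules | the right bank: Gus, Mina, Noor, Pim, Sol]
8. Boatman goes back to the left bank with Pim.  [the left bank: Dara, Jules, Pim | the right bank: Gus, Mina, Noor, Sol]
9. Boatman goes to the right bank with Dara and Pim.  [the left bank: Jules | the right bank: Dara, Gus, Mina, Noor, Pim, Sol]
10. Boatman goes back to the left bank with Pim.  [the left bank: Jules, Pim | the right bank: Dara, Gus, Mina, Noor, Sol]
11. Boatman goes to the right bank with Jules and Pim.  [the left bank: — | the right bank: Dara, Gus, Jules, Mina, Noor, Pim, Sol]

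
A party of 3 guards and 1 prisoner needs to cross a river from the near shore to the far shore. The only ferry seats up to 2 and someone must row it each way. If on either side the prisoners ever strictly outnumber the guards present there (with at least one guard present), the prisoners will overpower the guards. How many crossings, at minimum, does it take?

5

Counting alone: each trip to the far shore takes at most 2 across and each return brings at least 1 back, so after t trips out (and t−1 returns) at most 2t − (t−1) of the 4 are across; that first reaches 4 at t = 3, so at least 5 crossings are needed.
The plan below uses exactly 5 crossings, so it is optimal:
1. 1 guard and 1 prisoner → the far shore.  (the near shore: 2G 0P; the far shore: 1G 1P)
2. 1 prisoner ← the near shore.  (the near shore: 2G 1P; the far shore: 1G 0P)
3. 1 guard and 1 prisoner → the far shore.  (the near shore: 1G 0P; the far shore: 2G 1P)
4. 1 prisoner ← the near shore.  (the near shore: 1G 1P; the far shore: 2G 0P)
5. 1 guard and 1 prisoner → the far shore.  (the near shore: 0G 0P; the far shore: 3G 1P)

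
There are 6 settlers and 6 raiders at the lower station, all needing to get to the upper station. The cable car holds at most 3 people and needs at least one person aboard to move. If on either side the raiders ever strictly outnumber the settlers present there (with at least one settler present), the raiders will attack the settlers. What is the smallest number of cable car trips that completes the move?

impossible

Following every safe sequence of crossings from the start, the most of the 12 that can be at the upper station as the cable car arrives there on crossings 1, 3, 5 is 3, 5, 6 respectively; the best ever achieved is 6 of 12.
From crossing 7 on, no configuration arises that was not already reachable earlier: only 17 distinct safe configurations (who is on which side, and where the cable car is) can ever be reached, none of them has everyone across, and every continuation just revisits them. They are: 0 settlers + 0 raiders across (cable car back at the start); 0 settlers + 1 raider across (cable car there); 0 settlers + 1 raider across (cable car back at the start); 0 settlers + 2 raiders across (cable car there); 0 settlers + 2 raiders across (cable car back at the start); 0 settlers + 3 raiders across (cable car there); 0 settlers + 3 raiders across (cable car back at the start); 0 settlers + 4 raiders across (cable car there); 0 settlers + 4 raiders across (cable car back at the start); 0 settlers + 5 raiders across (cable car there); 0 settlers + 5 raiders across (cable car back at the start); 0 settlers + 6 raiders across (cable car there); 1 settler + 1 raider across (cable car there); 1 settler + 1 raider across (cable car back at the start); 2 settlers + 2 raiders across (cable car there); 2 settlers + 2 raiders across (cable car back at the start); 3 settlers + 3 raiders across (cable car there). So no valid plan exists.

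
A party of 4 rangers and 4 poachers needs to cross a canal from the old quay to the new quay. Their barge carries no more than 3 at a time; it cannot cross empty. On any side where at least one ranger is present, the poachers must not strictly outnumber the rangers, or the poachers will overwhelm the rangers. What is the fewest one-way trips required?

9

Counting alone: each trip to the new quay takes at most 3 across and each return brings at least 1 back, so after t trips out (and t−1 returns) at most 3t − (t−1) of the 8 are across; that first reaches 8 at t = 4, so at least 7 crossings are needed.
The safety rule pushes this higher. Following every safe sequence of crossings, the most of the 8 that can be at the new quay as the barge arrives there on crossing 7 is 7 — never all 8.
So no plan with fewer than 9 crossings exists, and this one achieves 9:
1. 2 poachers → the new quay.  (the old quay: 4R 2P; the new quay: 0R 2P)
2. 1 poacher ← the old quay.  (the old quay: 4R 3P; the new quay: 0R 1P)
3. 3 poachers → the new quay.  (the old quay: 4R 0P; the new quay: 0R 4P)
4. 1 poacher ← the old quay.  (the old quay: 4R 1P; the new quay: 0R 3P)
5. 3 rangers → the new quay.  (the old quay: 1R 1P; the new quay: 3R 3P)
6. 1 ranger and 1 poacher ← the old quay.  (the old quay: 2R 2P; the new quay: 2R 2P)
7. 2 rangers → the new quay.  (the old quay: 0R 2P; the new quay: 4R 2P)
8. 1 poacher ← the old quay.  (the old quay: 0R 3P; the new quay: 4R 1P)
9. 3 poachers → the new quay.  (the old quay: 0R 0P; the new quay: 4R 4P)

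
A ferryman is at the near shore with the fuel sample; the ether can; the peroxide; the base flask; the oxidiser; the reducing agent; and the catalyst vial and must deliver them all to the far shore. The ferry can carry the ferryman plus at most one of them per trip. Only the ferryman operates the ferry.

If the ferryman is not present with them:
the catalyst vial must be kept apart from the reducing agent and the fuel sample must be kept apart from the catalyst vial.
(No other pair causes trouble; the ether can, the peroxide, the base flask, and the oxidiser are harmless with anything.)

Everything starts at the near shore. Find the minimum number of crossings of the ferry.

15

Counting alone: the ferryman can take at most 1 across per trip to the far shore, so moving all 7 needs at least 7 loaded trips out, with a return between consecutive ones — at least 13 crossings.
The safety rule pushes this higher. Following every safe sequence of crossings, the most of the 7 that can be at the far shore as the ferry arrives there on crossing 13 is 6 — never all 7.
So no plan with fewer than 15 crossings exists, and this one achieves 15:
1. Ferryman goes to the far shore with the catalyst vial.
2. Ferryman goes back to the near shore alone.
3. Ferryman goes to the far shore with the fuel sample.
4. Ferryman goes back to the near shore with the catalyst vial.
5. Ferryman goes to the far shore with the reducing agent.
6. Ferryman goes back to the near shore alone.
7. Ferryman goes to the far shore with the ether can.
8. Ferryman goes back to the near shore alone.
9. Ferryman goes to the far shore with the peroxide.
10. Ferryman goes back to the near shore alone.
11. Ferryman goes to the far shore with the base flask.
12. Ferryman goes back to the near shore alone.
13. Ferryman goes to the far shore with the oxidiser.
14. Ferryman goes back to the near shore alone.
15. Ferryman goes to the far shore with the catalyst vial.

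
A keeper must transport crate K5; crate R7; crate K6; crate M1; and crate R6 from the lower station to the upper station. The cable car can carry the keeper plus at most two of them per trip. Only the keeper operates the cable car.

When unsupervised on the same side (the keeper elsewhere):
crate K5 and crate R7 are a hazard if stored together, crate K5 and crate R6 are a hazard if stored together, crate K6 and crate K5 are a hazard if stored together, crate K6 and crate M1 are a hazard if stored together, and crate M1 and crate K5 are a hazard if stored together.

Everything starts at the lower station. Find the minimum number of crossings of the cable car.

Counting alone: the keeper can take at most 2 across per trip to the upper station, so moving all 5 needs at least 3 loaded trips out, with a return between consecutive ones — at least 5 crossings.
The safety rule pushes this higher. Following every safe sequence of crossings, the most of the 5 that can be at the upper station as the cable car arrives there on crossing 5 is 4 — never all 5.
So no plan with fewer than 7 crossings exists, and this one achieves 7:
1. Keeper goes to the upper station with crate K5 and crate K6.  [the lower station: crate M1, crate R6, crate R7 | the upper station: crate K5, crate K6]
2. Keeper goes back to the lower station with crate K5.  [the lower station: crate K5, crate M1, crate R6, crate R7 | the upper station: crate K6]
3. Keeper goes to the upper station with crate K5 and crate R7.  [the lower station: crate M1, crate R6 | the upper station: crate K5, crate K6, crate R7]
4. Keeper goes back to the lower station with crate K5.  [the lower station: crate K5, crate M1, crate R6 | the upper station: crate K6, crate R7]
5. Keeper goes to the upper station with crate K5 and crate R6.  [the lower station: crate M1 | the upper station: crate K5, crate K6, crate R6, crate R7]
6. Keeper goes back to the lower station with crate K5.  [the lower station: crate K5, crate M1 | the upper station: crate K6, crate R6, crate R7]
7. Keeper goes to the upper station with crate K5 and crate M1.  [the lower station: — | the upper station: crate K5, crate K6, crate M1, crate R6, crate R7]

7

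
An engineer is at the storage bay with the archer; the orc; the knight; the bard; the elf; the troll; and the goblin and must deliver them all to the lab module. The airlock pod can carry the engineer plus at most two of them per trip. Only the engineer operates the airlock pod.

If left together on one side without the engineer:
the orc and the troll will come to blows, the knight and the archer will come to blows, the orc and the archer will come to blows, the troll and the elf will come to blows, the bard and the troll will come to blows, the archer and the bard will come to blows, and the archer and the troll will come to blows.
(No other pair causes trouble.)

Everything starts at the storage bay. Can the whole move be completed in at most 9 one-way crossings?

Counting alone: the engineer can take at most 2 across per trip to the lab module, so moving all 7 needs at least 4 loaded trips out, with a return between consecutive ones — at least 7 crossings.
The safety rule pushes this higher. Following every safe sequence of crossings, the most of the 7 that can be at the lab module as the airlock pod arrives there on crossings 7, 9 is 5, 6 respectively — never all 7.
So the move cannot be finished within 9 crossings. (The shortest complete plan takes 11:)
1. Engineer goes to the lab module with the archer and the troll.  [the storage bay: the bard, the elf, the goblin, the knight, the orc | the lab module: the archer, the troll]
2. Engineer goes back to the storage bay with the archer.  [the storage bay: the archer, the bard, the elf, the goblin, the knight, the orc | the lab module: the troll]
3. Engineer goes to the lab module with the archer and the knight.  [the storage bay: the bard, the elf, the goblin, the orc | the lab module: the archer, the knight, the troll]
4. Engineer goes back to the storage bay with the archer.  [the storage bay: the archer, the bard, the elf, the goblin, the orc | the lab module: the knight, the troll]
5. Engineer goes to the lab module with the archer and the goblin.  [the storage bay: the bard, the elf, the orc | the lab module: the archer, the goblin, the knight, the troll]
6. Engineer goes back to the storage bay with the archer.  [the storage bay: the archer, the bard, the elf, the orc | the lab module: the goblin, the knight, the troll]
7. Engineer goes to the lab module with the bard and the orc.  [the storage bay: the archer, the elf | the lab module: the bard, the goblin, the knight, the orc, the troll]
8. Engineer goes back to the storage bay with the troll.  [the storage bay: the archer, the elf, the troll | the lab module: the bard, the goblin, the knight, the orc]
9. Engineer goes to the lab module with the archer and the elf.  [the storage bay: the troll | the lab module: the archer, the bard, the elf, the goblin, the knight, the orc]
10. Engineer goes back to the storage bay with the archer.  [the storage bay: the archer, the troll | the lab module: the bard, the elf, the goblin, the knight, the orc]
11. Engineer goes to the lab module with the archer and the troll.  [the storage bay: — | the lab module: the archer, the bard, the elf, the goblin, the knight, the orc, the troll]

No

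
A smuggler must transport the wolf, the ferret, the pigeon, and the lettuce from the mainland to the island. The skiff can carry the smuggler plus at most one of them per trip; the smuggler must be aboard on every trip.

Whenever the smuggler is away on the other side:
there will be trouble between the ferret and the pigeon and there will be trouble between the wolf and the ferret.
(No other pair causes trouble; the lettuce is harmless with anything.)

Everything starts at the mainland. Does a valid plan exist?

1. Smuggler goes to the island with the ferret.  [the mainland: the lettuce, the pigeon, the wolf | the island: the ferret]
2. Smuggler goes back to the mainland alone.  [the mainland: the lettuce, the pigeon, the wolf | the island: the ferret]
3. Smuggler goes to the island with the wolf.  [the mainland: the lettuce, the pigeon | the island: the ferret, the wolf]
4. Smuggler goes back to the mainland with the ferret.  [the mainland: the ferret, the lettuce, the pigeon | the island: the wolf]
5. Smuggler goes to the island with the pigeon.  [the mainland: the ferret, the lettuce | the island: the pigeon, the wolf]
6. Smuggler goes back to the mainland alone.  [the mainland: the ferret, the lettuce | the island: the pigeon, the wolf]
7. Smuggler goes to the island with the lettuce.  [the mainland: the ferret | the island: the lettuce, the pigeon, the wolf]
8. Smuggler goes back to the mainland alone.  [the mainland: the ferret | the island: the lettuce, the pigeon, the wolf]
9. Smuggler goes to the island with the ferret.  [the mainland: — | the island: the ferret, the lettuce, the pigeon, the wolf]

Yes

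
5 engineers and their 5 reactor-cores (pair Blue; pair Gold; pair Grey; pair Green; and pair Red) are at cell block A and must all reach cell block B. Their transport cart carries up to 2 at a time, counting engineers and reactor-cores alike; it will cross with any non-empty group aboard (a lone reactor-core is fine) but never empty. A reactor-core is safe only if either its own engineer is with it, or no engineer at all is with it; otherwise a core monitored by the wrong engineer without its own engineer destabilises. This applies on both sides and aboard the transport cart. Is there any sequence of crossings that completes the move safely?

Following every safe sequence of crossings from the start, the most of the 10 that can be at cell block B as the transport cart arrives there on crossings 1, 3, 5, 7 is 2, 3, 4, 5 respectively; the best ever achieved is 5 of 10.
From crossing 9 on, no configuration arises that was not already reachable earlier: only 82 distinct safe configurations (who is on which side, and where the transport cart is) can ever be reached, none of them has everyone across, and every continuation just revisits them. So no valid plan exists.

No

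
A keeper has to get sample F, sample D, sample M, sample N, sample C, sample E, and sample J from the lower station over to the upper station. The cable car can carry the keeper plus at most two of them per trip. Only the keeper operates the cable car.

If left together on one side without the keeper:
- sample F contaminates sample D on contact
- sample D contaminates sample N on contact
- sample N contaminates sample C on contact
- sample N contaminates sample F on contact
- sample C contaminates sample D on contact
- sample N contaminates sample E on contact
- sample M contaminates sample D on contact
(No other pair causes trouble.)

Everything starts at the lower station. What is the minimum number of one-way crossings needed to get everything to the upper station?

Counting alone: the keeper can take at most 2 across per trip to the upper station, so moving all 7 needs at least 4 loaded trips out, with a return between consecutive ones — at least 7 crossings.
The safety rule pushes this higher. Following every safe sequence of crossings, the most of the 7 that can be at the upper station as the cable car arrives there on crossings 7, 9 is 5, 6 respectively — never all 7.
So no plan with fewer than 11 crossings exists, and this one achieves 11:
1. Keeper goes to the upper station with sample D and sample N.  [the lower station: sample C, sample E, sample F, sample J, sample M | the upper station: sample D, sample N]
2. Keeper goes back to the lower station with sample D.  [the lower station: sample C, sample D, sample E, sample F, sample J, sample M | the upper station: sample N]
3. Keeper goes to the upper station with sample D and sample M.  [the lower station: sample C, sample E, sample F, sample J | the upper station: sample D, sample M, sample N]
4. Keeper goes back to the lower station with sample D.  [the lower station: sample C, sample D, sample E, sample F, sample J | the upper station: sample M, sample N]
5. Keeper goes to the upper station with sample C and sample F.  [the lower station: sample D, sample E, sample J | the upper station: sample C, sample F, sample M, sample N]
6. Keeper goes back to the lower station with sample N.  [the lower station: sample D, sample E, sample J, sample N | the upper station: sample C, sample F, sample M]
7. Keeper goes to the upper station with sample D and sample E.  [the lower station: sample J, sample N | the upper station: sample C, sample D, sample E, sample F, sample M]
8. Keeper goes back to the lower station with sample D.  [the lower station: sample D, sample J, sample N | the upper station: sample C, sample E, sample F, sample M]
9. Keeper goes to the upper station with sample D and sample J.  [the lower station: sample N | the upper station: sample C, sample D, sample E, sample F, sample J, sample M]
10. Keeper goes back to the lower station with sample D.  [the lower station: sample D, sample N | the upper station: sample C, sample E, sample F, sample J, sample M]
11. Keeper goes to the upper station with sample D and sample N.  [the lower station: — | the upper station: sample C, sample D, sample E, sample F, sample J, sample M, sample N]

11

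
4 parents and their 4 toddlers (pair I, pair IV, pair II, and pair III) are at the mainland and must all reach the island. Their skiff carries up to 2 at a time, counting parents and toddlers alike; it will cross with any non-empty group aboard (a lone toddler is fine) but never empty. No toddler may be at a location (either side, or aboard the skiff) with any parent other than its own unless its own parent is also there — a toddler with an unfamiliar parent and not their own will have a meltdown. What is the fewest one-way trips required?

Following every safe sequence of crossings from the start, the most of the 8 that can be at the island as the skiff arrives there on crossings 1, 3, 5 is 2, 3, 4 respectively; the best ever achieved is 4 of 8.
From crossing 7 on, no configuration arises that was not already reachable earlier: only 44 distinct safe configurations (who is on which side, and where the skiff is) can ever be reached, none of them has everyone across, and every continuation just revisits them. So no valid plan exists.

impossible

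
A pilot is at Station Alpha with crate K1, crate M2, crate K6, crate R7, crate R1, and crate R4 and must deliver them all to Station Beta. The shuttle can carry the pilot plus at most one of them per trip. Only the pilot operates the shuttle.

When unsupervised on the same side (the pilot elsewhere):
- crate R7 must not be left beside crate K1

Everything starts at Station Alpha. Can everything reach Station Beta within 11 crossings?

Yes — this plan uses 11 crossings (≤ 11):
1. Pilot goes to Station Beta with crate K1.  [Station Alpha: crate K6, crate M2, crate R1, crate R4, crate R7 | Station Beta: crate K1]
2. Pilot goes back to Station Alpha alone.  [Station Alpha: crate K6, crate M2, crate R1, crate R4, crate R7 | Station Beta: crate K1]
3. Pilot goes to Station Beta with crate M2.  [Station Alpha: crate K6, crate R1, crate R4, crate R7 | Station Beta: crate K1, crate M2]
4. Pilot goes back to Station Alpha alone.  [Station Alpha: crate K6, crate R1, crate R4, crate R7 | Station Beta: crate K1, crate M2]
5. Pilot goes to Station Beta with crate K6.  [Station Alpha: crate R1, crate R4, crate R7 | Station Beta: crate K1, crate K6, crate M2]
6. Pilot goes back to Station Alpha alone.  [Station Alpha: crate R1, crate R4, crate R7 | Station Beta: crate K1, crate K6, crate M2]
7. Pilot goes to Station Beta with crate R1.  [Station Alpha: crate R4, crate R7 | Station Beta: crate K1, crate K6, crate M2, crate R1]
8. Pilot goes back to Station Alpha alone.  [Station Alpha: crate R4, crate R7 | Station Beta: crate K1, crate K6, crate M2, crate R1]
9. Pilot goes to Station Beta with crate R4.  [Station Alpha: crate R7 | Station Beta: crate K1, crate K6, crate M2, crate R1, crate R4]
10. Pilot goes back to Station Alpha alone.  [Station Alpha: crate R7 | Station Beta: crate K1, crate K6, crate M2, crate R1, crate R4]
11. Pilot goes to Station Beta with crate R7.  [Station Alpha: — | Station Beta: crate K1, crate K6, crate M2, crate R1, crate R4, crate R7]

Yes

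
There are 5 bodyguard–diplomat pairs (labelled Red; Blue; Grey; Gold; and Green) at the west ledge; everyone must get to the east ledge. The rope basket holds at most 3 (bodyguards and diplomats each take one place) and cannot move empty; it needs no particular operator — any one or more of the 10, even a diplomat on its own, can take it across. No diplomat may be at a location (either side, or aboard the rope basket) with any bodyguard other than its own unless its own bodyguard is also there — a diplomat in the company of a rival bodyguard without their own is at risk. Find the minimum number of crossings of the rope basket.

Counting alone: each trip to the east ledge takes at most 3 across and each return brings at least 1 back, so after t trips out (and t−1 returns) at most 3t − (t−1) of the 10 are across; that first reaches 10 at t = 5, so at least 9 crossings are needed.
The safety rule pushes this higher. Following every safe sequence of crossings, the most of the 10 that can be at the east ledge as the rope basket arrives there on crossing 9 is 9 — never all 10.
So no plan with fewer than 11 crossings exists, and this one achieves 11:
1. bodyguard Red and diplomat Red cross → the east ledge.
2. bodyguard Red crosses ← the west ledge.
3. diplomat Blue, diplomat Gold, and diplomat Grey cross → the east ledge.
4. diplomat Red crosses ← the west ledge.
5. bodyguard Blue, bodyguard Gold, and bodyguard Grey cross → the east ledge.
6. bodyguard Blue and diplomat Blue cross ← the west ledge.
7. bodyguard Blue, bodyguard Green, and bodyguard Red cross → the east ledge.
8. diplomat Grey crosses ← the west ledge.
9. diplomat Blue and diplomat Red cross → the east ledge.
10. diplomat Red crosses ← the west ledge.
11. diplomat Green, diplomat Grey, and diplomat Red cross → the east ledge.

11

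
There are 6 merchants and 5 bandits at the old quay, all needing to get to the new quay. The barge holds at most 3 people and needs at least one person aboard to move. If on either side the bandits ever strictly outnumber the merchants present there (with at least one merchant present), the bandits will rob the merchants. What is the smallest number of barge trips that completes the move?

9

Counting alone: each trip to the new quay takes at most 3 across and each return brings at least 1 back, so after t trips out (and t−1 returns) at most 3t − (t−1) of the 11 are across; that first reaches 11 at t = 5, so at least 9 crossings are needed.
The plan below uses exactly 9 crossings, so it is optimal:
1. 3 bandits → the new quay.  (the old quay: 6M 2B; the new quay: 0M 3B)
2. 1 bandit ← the old quay.  (the old quay: 6M 3B; the new quay: 0M 2B)
3. 3 merchants → the new quay.  (the old quay: 3M 3B; the new quay: 3M 2B)
4. 1 merchant ← the old quay.  (the old quay: 4M 3B; the new quay: 2M 2B)
5. 2 merchants and 1 bandit → the new quay.  (the old quay: 2M 2B; the new quay: 4M 3B)
6. 1 merchant ← the old quay.  (the old quay: 3M 2B; the new quay: 3M 3B)
7. 2 merchants and 1 bandit → the new quay.  (the old quay: 1M 1B; the new quay: 5M 4B)
8. 1 merchant ← the old quay.  (the old quay: 2M 1B; the new quay: 4M 4B)
9. 2 merchants and 1 bandit → the new quay.  (the old quay: 0M 0B; the new quay: 6M 5B)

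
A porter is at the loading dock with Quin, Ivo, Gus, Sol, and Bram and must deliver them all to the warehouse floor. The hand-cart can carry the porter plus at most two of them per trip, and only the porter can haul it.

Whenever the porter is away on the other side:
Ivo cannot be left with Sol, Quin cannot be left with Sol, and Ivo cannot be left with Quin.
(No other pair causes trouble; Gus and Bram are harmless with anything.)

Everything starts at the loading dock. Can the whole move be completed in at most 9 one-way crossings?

Yes — this plan uses 7 crossings (≤ 9):
1. Porter goes to the warehouse floor with Ivo and Quin.  [the loading dock: Bram, Gus, Sol | the warehouse floor: Ivo, Quin]
2. Porter goes back to the loading dock with Quin.  [the loading dock: Bram, Gus, Quin, Sol | the warehouse floor: Ivo]
3. Porter goes to the warehouse floor with Gus and Quin.  [the loading dock: Bram, Sol | the warehouse floor: Gus, Ivo, Quin]
4. Porter goes back to the loading dock with Quin.  [the loading dock: Bram, Quin, Sol | the warehouse floor: Gus, Ivo]
5. Porter goes to the warehouse floor with Bram and Quin.  [the loading dock: Sol | the warehouse floor: Bram, Gus, Ivo, Quin]
6. Porter goes back to the loading dock with Quin.  [the loading dock: Quin, Sol | the warehouse floor: Bram, Gus, Ivo]
7. Porter goes to the warehouse floor with Quin and Sol.  [the loading dock: — | the warehouse floor: Bram, Gus, Ivo, Quin, Sol]

Yes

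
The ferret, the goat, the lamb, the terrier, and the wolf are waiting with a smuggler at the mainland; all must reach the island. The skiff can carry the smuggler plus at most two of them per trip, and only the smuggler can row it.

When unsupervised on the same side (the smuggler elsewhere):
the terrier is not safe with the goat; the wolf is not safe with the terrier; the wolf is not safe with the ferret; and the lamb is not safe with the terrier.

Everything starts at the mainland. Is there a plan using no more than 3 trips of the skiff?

Counting alone: the smuggler can take at most 2 across per trip to the island, so moving all 5 needs at least 3 loaded trips out, with a return between consecutive ones — at least 5 crossings.
Since 3 < 5, 3 crossings cannot be enough. (The shortest complete plan in fact takes 5:)
1. Smuggler goes to the island with the ferret and the terrier.  [the mainland: the goat, the lamb, the wolf | the island: the ferret, the terrier]
2. Smuggler goes back to the mainland alone.  [the mainland: the goat, the lamb, the wolf | the island: the ferret, the terrier]
3. Smuggler goes to the island with the goat and the lamb.  [the mainland: the wolf | the island: the ferret, the goat, the lamb, the terrier]
4. Smuggler goes back to the mainland with the terrier.  [the mainland: the terrier, the wolf | the island: the ferret, the goat, the lamb]
5. Smuggler goes to the island with the terrier and the wolf.  [the mainland: — | the island: the ferret, the goat, the lamb, the terrier, the wolf]

No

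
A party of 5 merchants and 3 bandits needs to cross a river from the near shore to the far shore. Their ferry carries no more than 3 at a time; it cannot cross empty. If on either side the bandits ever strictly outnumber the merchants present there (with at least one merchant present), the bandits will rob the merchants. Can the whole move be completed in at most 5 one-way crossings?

Counting alone: each trip to the far shore takes at most 3 across and each return brings at least 1 back, so after t trips out (and t−1 returns) at most 3t − (t−1) of the 8 are across; that first reaches 8 at t = 4, so at least 7 crossings are needed.
Since 5 < 7, 5 crossings cannot be enough. (The shortest complete plan in fact takes 7:)
1. 2 bandits → the far shore.  (the near shore: 5M 1B; the far shore: 0M 2B)
2. 1 bandit ← the near shore.  (the near shore: 5M 2B; the far shore: 0M 1B)
3. 2 merchants and 1 bandit → the far shore.  (the near shore: 3M 1B; the far shore: 2M 2B)
4. 1 bandit ← the near shore.  (the near shore: 3M 2B; the far shore: 2M 1B)
5. 1 merchant and 2 bandits → the far shore.  (the near shore: 2M 0B; the far shore: 3M 3B)
6. 1 bandit ← the near shore.  (the near shore: 2M 1B; the far shore: 3M 2B)
7. 2 merchants and 1 bandit → the far shore.  (the near shore: 0M 0B; the far shore: 5M 3B)

No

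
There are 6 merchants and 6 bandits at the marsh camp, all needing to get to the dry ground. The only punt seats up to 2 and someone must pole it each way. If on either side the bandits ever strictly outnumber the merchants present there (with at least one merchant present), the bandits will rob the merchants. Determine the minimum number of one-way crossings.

impossible

Following every safe sequence of crossings from the start, the most of the 12 that can be at the dry ground as the punt arrives there on crossings 1, 3, 5, 7, 9 is 2, 3, 4, 5, 6 respectively; the best ever achieved is 6 of 12.
From crossing 11 on, no configuration arises that was not already reachable earlier: only 15 distinct safe configurations (who is on which side, and where the punt is) can ever be reached, none of them has everyone across, and every continuation just revisits them. They are: 0 merchants + 0 bandits across (punt back at the start); 0 merchants + 1 bandit across (punt there); 0 merchants + 1 bandit across (punt back at the start); 0 merchants + 2 bandits across (punt there); 0 merchants + 2 bandits across (punt back at the start); 0 merchants + 3 bandits across (punt there); 0 merchants + 3 bandits across (punt back at the start); 0 merchants + 4 bandits across (punt there); 0 merchants + 4 bandits across (punt back at the start); 0 merchants + 5 bandits across (punt there); 0 merchants + 5 bandits across (punt back at the start); 0 merchants + 6 bandits across (punt there); 1 merchant + 1 bandit across (punt there); 1 merchant + 1 bandit across (punt back at the start); 2 merchants + 2 bandits across (punt there). So no valid plan exists.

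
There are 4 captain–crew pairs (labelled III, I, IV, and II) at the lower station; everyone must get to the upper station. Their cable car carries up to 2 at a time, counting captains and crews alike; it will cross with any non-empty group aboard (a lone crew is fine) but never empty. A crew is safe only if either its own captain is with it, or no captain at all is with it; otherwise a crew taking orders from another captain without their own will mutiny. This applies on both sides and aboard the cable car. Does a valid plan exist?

Following every safe sequence of crossings from the start, the most of the 8 that can be at the upper station as the cable car arrives there on crossings 1, 3, 5 is 2, 3, 4 respectively; the best ever achieved is 4 of 8.
From crossing 7 on, no configuration arises that was not already reachable earlier: only 44 distinct safe configurations (who is on which side, and where the cable car is) can ever be reached, none of them has everyone across, and every continuation just revisits them. So no valid plan exists.

No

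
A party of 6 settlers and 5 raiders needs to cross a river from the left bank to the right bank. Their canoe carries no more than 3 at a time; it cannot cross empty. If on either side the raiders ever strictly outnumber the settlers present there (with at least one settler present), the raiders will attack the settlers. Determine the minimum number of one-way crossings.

Counting alone: each trip to the right bank takes at most 3 across and each return brings at least 1 back, so after t trips out (and t−1 returns) at most 3t − (t−1) of the 11 are across; that first reaches 11 at t = 5, so at least 9 crossings are needed.
The plan below uses exactly 9 crossings, so it is optimal:
1. 3 raiders → the right bank.  (the left bank: 6S 2R; the right bank: 0S 3R)
2. 1 raider ← the left bank.  (the left bank: 6S 3R; the right bank: 0S 2R)
3. 3 settlers → the right bank.  (the left bank: 3S 3R; the right bank: 3S 2R)
4. 1 settler ← the left bank.  (the left bank: 4S 3R; the right bank: 2S 2R)
5. 2 settlers and 1 raider → the right bank.  (the left bank: 2S 2R; the right bank: 4S 3R)
6. 1 settler ← the left bank.  (the left bank: 3S 2R; the right bank: 3S 3R)
7. 2 settlers and 1 raider → the right bank.  (the left bank: 1S 1R; the right bank: 5S 4R)
8. 1 settler ← the left bank.  (the left bank: 2S 1R; the right bank: 4S 4R)
9. 2 settlers and 1 raider → the right bank.  (the left bank: 0S 0R; the right bank: 6S 5R)

9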